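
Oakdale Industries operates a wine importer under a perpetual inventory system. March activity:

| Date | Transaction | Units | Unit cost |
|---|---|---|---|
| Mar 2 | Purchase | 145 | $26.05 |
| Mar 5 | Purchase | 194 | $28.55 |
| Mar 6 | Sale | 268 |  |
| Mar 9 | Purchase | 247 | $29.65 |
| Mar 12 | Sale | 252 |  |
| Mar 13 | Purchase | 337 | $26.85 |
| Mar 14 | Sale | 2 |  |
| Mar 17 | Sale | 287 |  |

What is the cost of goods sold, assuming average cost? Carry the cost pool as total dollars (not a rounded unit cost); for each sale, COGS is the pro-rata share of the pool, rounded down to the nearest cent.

After Mar 2: 145 on hand, pool $3,777.25 (≈ $26.0500 each)
After Mar 5: 339 on hand, pool $9,315.95 (≈ $27.4807 each)
Mar 6, sell 268: 268/339 × $9,315.95 → $7,364.82
After Mar 9: 318 on hand, pool $9,274.68 (≈ $29.1657 each)
Mar 12, sell 252: 252/318 × $9,274.68 → $7,349.74
After Mar 13: 403 on hand, pool $10,973.39 (≈ $27.2293 each)
Mar 14, sell 2: 2/403 × $10,973.39 → $54.45
Mar 17, sell 287: 287/401 × $10,918.94 → $7,814.80
Total COGS = $7,364.82 + $7,349.74 + $54.45 + $7,814.80 = $22,583.81
Ending inventory (cost pool remaining) = $3,104.14

COGS = $22,583.81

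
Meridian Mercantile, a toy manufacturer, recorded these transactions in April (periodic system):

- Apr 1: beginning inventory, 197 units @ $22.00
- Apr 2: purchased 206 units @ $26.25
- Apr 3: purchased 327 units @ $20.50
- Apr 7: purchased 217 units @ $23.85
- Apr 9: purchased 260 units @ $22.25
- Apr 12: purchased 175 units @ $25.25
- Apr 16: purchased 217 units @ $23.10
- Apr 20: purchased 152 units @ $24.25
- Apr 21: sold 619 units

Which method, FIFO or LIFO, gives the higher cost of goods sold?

LIFO

FIFO COGS: 197 @ $22.00 + 206 @ $26.25 + 216 @ $20.50 = $14,169.50
LIFO COGS: 152 @ $24.25 + 217 @ $23.10 + 175 @ $25.25 + 75 @ $22.25 = $14,786.20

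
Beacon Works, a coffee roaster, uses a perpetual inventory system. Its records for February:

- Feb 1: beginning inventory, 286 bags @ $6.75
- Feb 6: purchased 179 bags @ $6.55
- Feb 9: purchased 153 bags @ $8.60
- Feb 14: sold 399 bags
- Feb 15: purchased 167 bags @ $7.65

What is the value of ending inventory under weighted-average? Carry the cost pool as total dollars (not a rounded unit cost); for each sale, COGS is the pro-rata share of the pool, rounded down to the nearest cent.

Ending inventory = $2,843.42

After Feb 1: 286 on hand, pool $1,930.50 (≈ $6.7500 each)
After Feb 6: 465 on hand, pool $3,102.95 (≈ $6.6730 each)
After Feb 9: 618 on hand, pool $4,418.75 (≈ $7.1501 each)
Feb 14, sell 399: 399/618 × $4,418.75 → $2,852.88
After Feb 15: 386 on hand, pool $2,843.42 (≈ $7.3664 each)
Ending inventory (cost pool remaining) = $2,843.42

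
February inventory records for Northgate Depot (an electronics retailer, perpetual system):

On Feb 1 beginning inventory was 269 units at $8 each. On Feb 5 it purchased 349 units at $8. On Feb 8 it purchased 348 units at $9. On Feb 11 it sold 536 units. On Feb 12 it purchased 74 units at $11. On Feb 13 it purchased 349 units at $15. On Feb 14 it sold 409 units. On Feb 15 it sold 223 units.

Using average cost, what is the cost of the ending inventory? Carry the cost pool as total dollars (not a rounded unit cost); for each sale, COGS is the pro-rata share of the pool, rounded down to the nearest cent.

After Feb 1: 269 on hand, pool $2,152.00 (≈ $8.0000 each)
After Feb 5: 618 on hand, pool $4,944.00 (≈ $8.0000 each)
After Feb 8: 966 on hand, pool $8,076.00 (≈ $8.3602 each)
Feb 11, sell 536: 536/966 × $8,076.00 → $4,481.09
After Feb 12: 504 on hand, pool $4,408.91 (≈ $8.7478 each)
After Feb 13: 853 on hand, pool $9,643.91 (≈ $11.3059 each)
Feb 14, sell 409: 409/853 × $9,643.91 → $4,624.10
Feb 15, sell 223: 223/444 × $5,019.81 → $2,521.21
Total COGS = $4,481.09 + $4,624.10 + $2,521.21 = $11,626.40
Ending inventory (cost pool remaining) = $2,498.60

Ending inventory = $2,498.60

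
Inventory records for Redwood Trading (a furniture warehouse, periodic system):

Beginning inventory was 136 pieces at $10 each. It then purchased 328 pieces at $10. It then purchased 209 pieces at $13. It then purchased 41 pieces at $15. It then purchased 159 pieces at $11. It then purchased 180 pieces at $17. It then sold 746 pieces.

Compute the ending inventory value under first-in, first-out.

Ending inventory = $4,457

Sale 1 (746) [FIFO — oldest first]: 136 @ $10 + 328 @ $10 + 209 @ $13 + 41 @ $15 + 32 @ $11 = $8,324
Ending inventory: 127 @ $11 + 180 @ $17 = $4,457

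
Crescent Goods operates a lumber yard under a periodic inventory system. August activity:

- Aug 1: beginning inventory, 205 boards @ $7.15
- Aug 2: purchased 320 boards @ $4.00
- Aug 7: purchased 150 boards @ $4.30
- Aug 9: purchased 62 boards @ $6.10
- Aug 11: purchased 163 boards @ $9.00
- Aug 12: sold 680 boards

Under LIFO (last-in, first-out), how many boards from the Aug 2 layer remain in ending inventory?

Aug 12, 680 sold [LIFO — newest first]: 163 @ $9.00 + 62 @ $6.10 + 150 @ $4.30 + 305 @ $4.00 = $3,710.20
Ending inventory: 205 @ $7.15 + 15 @ $4.00 = $1,525.75

15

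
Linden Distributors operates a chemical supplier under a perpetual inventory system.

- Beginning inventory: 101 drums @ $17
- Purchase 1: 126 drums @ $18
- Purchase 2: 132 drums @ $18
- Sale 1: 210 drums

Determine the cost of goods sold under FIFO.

Sale 1 (210) [FIFO — oldest first]: 101 @ $17 + 109 @ $18 = $3,679
Ending inventory: 17 @ $18 + 132 @ $18 = $2,682
Check: goods available $6,361 = COGS $3,679 + ending $2,682

COGS = $3,679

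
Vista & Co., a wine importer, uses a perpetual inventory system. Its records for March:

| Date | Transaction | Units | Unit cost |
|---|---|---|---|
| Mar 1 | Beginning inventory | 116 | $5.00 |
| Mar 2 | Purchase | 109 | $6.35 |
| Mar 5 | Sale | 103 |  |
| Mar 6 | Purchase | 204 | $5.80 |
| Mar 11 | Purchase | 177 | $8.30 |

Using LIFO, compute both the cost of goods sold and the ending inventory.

Mar 5, 103 sold [LIFO — newest first]: 103 @ $6.35 = $654.05
Ending inventory: 116 @ $5.00 + 6 @ $6.35 + 204 @ $5.80 + 177 @ $8.30 = $3,270.40

COGS = $654.05; ending inventory = $3,270.40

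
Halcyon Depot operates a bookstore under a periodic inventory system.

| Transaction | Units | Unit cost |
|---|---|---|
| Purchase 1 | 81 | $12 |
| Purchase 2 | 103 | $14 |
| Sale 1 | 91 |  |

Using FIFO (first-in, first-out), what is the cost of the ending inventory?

Sale 1 (91) [FIFO — oldest first]: 81 @ $12 + 10 @ $14 = $1,112
Ending inventory: 93 @ $14 = $1,302

Ending inventory = $1,302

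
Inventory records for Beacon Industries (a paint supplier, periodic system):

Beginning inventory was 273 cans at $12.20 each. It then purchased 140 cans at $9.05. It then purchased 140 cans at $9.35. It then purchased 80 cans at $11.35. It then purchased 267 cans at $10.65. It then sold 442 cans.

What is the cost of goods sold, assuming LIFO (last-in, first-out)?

Sale 1 (442) [LIFO — newest first]: 267 @ $10.65 + 80 @ $11.35 + 95 @ $9.35 = $4,639.80
Ending inventory: 273 @ $12.20 + 140 @ $9.05 + 45 @ $9.35 = $5,018.35

COGS = $4,639.80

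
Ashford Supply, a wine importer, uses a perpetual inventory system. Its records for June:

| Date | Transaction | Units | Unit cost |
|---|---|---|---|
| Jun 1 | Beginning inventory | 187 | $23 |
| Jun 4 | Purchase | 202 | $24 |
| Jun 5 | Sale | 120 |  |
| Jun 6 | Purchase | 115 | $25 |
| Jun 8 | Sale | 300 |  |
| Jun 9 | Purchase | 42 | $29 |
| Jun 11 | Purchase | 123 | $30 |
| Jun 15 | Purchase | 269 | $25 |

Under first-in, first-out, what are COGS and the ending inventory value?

Jun 5, 120 sold [FIFO — oldest first]: 120 @ $23 = $2,760
Jun 8, 300 sold [FIFO — oldest first]: 67 @ $23 + 202 @ $24 + 31 @ $25 = $7,164
Total COGS = $2,760 + $7,164 = $9,924
Ending inventory: 84 @ $25 + 42 @ $29 + 123 @ $30 + 269 @ $25 = $13,733
Check: goods available $23,657 = COGS $9,924 + ending $13,733

COGS = $9,924; ending inventory = $13,733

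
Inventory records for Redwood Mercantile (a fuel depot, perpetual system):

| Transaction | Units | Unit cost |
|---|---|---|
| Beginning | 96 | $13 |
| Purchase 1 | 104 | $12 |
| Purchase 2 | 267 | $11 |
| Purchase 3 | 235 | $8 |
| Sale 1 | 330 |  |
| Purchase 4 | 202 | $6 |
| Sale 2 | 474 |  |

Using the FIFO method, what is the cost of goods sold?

Sale 1 (330) [FIFO — oldest first]: 96 @ $13 + 104 @ $12 + 130 @ $11 = $3,926
Sale 2 (474) [FIFO — oldest first]: 137 @ $11 + 235 @ $8 + 102 @ $6 = $3,999
Total COGS = $3,926 + $3,999 = $7,925
Ending inventory: 100 @ $6 = $600
Check: goods available $8,525 = COGS $7,925 + ending $600

COGS = $7,925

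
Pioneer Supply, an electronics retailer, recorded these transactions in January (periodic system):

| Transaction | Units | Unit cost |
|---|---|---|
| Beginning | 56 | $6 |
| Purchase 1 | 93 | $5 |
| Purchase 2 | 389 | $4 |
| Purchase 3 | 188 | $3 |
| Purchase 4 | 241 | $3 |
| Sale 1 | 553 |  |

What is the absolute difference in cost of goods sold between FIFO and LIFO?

FIFO COGS: 56 @ $6 + 93 @ $5 + 389 @ $4 + 15 @ $3 = $2,402
LIFO COGS: 241 @ $3 + 188 @ $3 + 124 @ $4 = $1,783
Difference = |$2,402 − $1,783| = $619

$619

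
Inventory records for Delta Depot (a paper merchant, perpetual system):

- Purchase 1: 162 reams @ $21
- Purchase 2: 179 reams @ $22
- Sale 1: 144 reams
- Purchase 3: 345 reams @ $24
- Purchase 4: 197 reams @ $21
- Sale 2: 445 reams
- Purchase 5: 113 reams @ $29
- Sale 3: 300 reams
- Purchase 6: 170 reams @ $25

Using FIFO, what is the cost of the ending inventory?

Sale 1 (144) [FIFO — oldest first]: 144 @ $21 = $3,024
Sale 2 (445) [FIFO — oldest first]: 18 @ $21 + 179 @ $22 + 248 @ $24 = $10,268
Sale 3 (300) [FIFO — oldest first]: 97 @ $24 + 197 @ $21 + 6 @ $29 = $6,639
Total COGS = $3,024 + $10,268 + $6,639 = $19,931
Ending inventory: 107 @ $29 + 170 @ $25 = $7,353
Check: goods available $27,284 = COGS $19,931 + ending $7,353

Ending inventory = $7,353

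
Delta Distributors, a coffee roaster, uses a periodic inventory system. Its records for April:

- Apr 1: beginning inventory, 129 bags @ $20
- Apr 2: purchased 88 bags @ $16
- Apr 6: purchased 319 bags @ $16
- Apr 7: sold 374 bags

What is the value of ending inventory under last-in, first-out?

Ending inventory = $3,108

Apr 7, 374 sold [LIFO — newest first]: 319 @ $16 + 55 @ $16 = $5,984
Ending inventory: 129 @ $20 + 33 @ $16 = $3,108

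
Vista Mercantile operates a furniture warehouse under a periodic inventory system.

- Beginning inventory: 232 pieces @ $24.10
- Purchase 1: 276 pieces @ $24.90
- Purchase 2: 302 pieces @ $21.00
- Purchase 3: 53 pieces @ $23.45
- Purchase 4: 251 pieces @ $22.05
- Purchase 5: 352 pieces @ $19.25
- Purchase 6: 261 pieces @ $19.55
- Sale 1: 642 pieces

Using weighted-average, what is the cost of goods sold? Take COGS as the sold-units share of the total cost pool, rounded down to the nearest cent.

COGS = $13,926.06

Sale 1, sell 642: 642/1727 × $37,461.55 → $13,926.06
Ending inventory (cost pool remaining) = $23,535.49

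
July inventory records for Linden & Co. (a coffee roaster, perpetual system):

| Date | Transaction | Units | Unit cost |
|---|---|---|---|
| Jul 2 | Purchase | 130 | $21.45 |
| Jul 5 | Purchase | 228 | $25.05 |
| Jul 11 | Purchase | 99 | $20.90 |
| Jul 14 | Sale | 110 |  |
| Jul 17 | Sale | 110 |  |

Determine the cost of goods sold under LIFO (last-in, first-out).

COGS = $5,100.15

Jul 14, 110 sold [LIFO — newest first]: 99 @ $20.90 + 11 @ $25.05 = $2,344.65
Jul 17, 110 sold [LIFO — newest first]: 110 @ $25.05 = $2,755.50
Total COGS = $2,344.65 + $2,755.50 = $5,100.15
Ending inventory: 130 @ $21.45 + 107 @ $25.05 = $5,468.85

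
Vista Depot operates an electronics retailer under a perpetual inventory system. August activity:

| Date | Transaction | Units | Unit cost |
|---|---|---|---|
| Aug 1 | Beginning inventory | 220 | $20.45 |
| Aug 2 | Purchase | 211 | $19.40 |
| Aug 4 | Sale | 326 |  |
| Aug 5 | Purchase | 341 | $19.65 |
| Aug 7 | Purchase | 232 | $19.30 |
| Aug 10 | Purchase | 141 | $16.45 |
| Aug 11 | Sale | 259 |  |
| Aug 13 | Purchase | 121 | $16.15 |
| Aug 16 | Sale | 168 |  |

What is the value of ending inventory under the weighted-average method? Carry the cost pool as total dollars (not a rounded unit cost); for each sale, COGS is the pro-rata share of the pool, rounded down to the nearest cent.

After Aug 1: 220 on hand, pool $4,499.00 (≈ $20.4500 each)
After Aug 2: 431 on hand, pool $8,592.40 (≈ $19.9360 each)
Aug 4, sell 326: 326/431 × $8,592.40 → $6,499.12
After Aug 5: 446 on hand, pool $8,793.93 (≈ $19.7173 each)
After Aug 7: 678 on hand, pool $13,271.53 (≈ $19.5745 each)
After Aug 10: 819 on hand, pool $15,590.98 (≈ $19.0366 each)
Aug 11, sell 259: 259/819 × $15,590.98 → $4,930.48
After Aug 13: 681 on hand, pool $12,614.65 (≈ $18.5237 each)
Aug 16, sell 168: 168/681 × $12,614.65 → $3,111.98
Total COGS = $6,499.12 + $4,930.48 + $3,111.98 = $14,541.58
Ending inventory (cost pool remaining) = $9,502.67

Ending inventory = $9,502.67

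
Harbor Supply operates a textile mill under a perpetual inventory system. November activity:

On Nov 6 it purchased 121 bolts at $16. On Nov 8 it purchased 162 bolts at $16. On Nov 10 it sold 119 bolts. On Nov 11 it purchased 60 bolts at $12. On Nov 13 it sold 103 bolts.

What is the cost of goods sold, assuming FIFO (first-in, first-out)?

COGS = $3,552

Nov 10, 119 sold [FIFO — oldest first]: 119 @ $16 = $1,904
Nov 13, 103 sold [FIFO — oldest first]: 2 @ $16 + 101 @ $16 = $1,648
Total COGS = $1,904 + $1,648 = $3,552
Ending inventory: 61 @ $16 + 60 @ $12 = $1,696
Check: goods available $5,248 = COGS $3,552 + ending $1,696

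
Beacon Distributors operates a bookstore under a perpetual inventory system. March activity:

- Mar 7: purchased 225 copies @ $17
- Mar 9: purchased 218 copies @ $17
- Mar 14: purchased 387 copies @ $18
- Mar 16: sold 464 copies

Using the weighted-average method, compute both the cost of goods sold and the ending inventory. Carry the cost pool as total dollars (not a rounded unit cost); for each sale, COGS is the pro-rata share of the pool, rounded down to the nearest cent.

After Mar 7: 225 on hand, pool $3,825.00 (≈ $17.0000 each)
After Mar 9: 443 on hand, pool $7,531.00 (≈ $17.0000 each)
After Mar 14: 830 on hand, pool $14,497.00 (≈ $17.4663 each)
Mar 16, sell 464: 464/830 × $14,497.00 → $8,104.34
Ending inventory (cost pool remaining) = $6,392.66

COGS = $8,104.34; ending inventory = $6,392.66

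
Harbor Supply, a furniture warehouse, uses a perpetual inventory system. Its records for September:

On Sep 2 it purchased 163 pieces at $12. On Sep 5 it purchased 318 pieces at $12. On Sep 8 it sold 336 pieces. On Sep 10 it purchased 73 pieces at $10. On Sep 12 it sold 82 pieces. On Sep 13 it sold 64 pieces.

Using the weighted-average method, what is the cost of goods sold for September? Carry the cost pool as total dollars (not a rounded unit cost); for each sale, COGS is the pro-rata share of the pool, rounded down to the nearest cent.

After Sep 2: 163 on hand, pool $1,956.00 (≈ $12.0000 each)
After Sep 5: 481 on hand, pool $5,772.00 (≈ $12.0000 each)
Sep 8, sell 336: 336/481 × $5,772.00 → $4,032.00
After Sep 10: 218 on hand, pool $2,470.00 (≈ $11.3303 each)
Sep 12, sell 82: 82/218 × $2,470.00 → $929.08
Sep 13, sell 64: 64/136 × $1,540.92 → $725.13
Total COGS = $4,032.00 + $929.08 + $725.13 = $5,686.21
Ending inventory (cost pool remaining) = $815.79

COGS = $5,686.21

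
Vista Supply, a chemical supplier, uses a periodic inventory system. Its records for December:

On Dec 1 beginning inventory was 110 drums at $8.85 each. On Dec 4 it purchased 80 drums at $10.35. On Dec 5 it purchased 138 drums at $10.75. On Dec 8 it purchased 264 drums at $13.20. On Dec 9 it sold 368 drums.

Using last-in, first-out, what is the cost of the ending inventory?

Ending inventory = $2,167.00

Dec 9, 368 sold [LIFO — newest first]: 264 @ $13.20 + 104 @ $10.75 = $4,602.80
Ending inventory: 110 @ $8.85 + 80 @ $10.35 + 34 @ $10.75 = $2,167.00
Check: goods available $6,769.80 = COGS $4,602.80 + ending $2,167.00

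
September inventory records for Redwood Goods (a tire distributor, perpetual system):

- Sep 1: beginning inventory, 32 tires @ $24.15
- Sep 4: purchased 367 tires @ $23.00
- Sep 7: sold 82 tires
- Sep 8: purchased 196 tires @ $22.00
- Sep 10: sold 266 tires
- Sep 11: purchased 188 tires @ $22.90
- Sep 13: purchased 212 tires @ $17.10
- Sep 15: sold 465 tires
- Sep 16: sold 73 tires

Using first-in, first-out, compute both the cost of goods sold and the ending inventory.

Sep 7, 82 sold [FIFO — oldest first]: 32 @ $24.15 + 50 @ $23.00 = $1,922.80
Sep 10, 266 sold [FIFO — oldest first]: 266 @ $23.00 = $6,118.00
Sep 15, 465 sold [FIFO — oldest first]: 51 @ $23.00 + 196 @ $22.00 + 188 @ $22.90 + 30 @ $17.10 = $10,303.20
Sep 16, 73 sold [FIFO — oldest first]: 73 @ $17.10 = $1,248.30
Total COGS = $1,922.80 + $6,118.00 + $10,303.20 + $1,248.30 = $19,592.30
Ending inventory: 109 @ $17.10 = $1,863.90
Check: goods available $21,456.20 = COGS $19,592.30 + ending $1,863.90

COGS = $19,592.30; ending inventory = $1,863.90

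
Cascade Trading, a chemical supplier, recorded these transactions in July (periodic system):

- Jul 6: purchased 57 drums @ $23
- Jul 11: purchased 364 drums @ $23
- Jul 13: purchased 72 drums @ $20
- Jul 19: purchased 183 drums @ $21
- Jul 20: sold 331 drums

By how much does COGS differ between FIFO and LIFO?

FIFO COGS: 57 @ $23 + 274 @ $23 = $7,613
LIFO COGS: 183 @ $21 + 72 @ $20 + 76 @ $23 = $7,031
Difference = |$7,613 − $7,031| = $582

$582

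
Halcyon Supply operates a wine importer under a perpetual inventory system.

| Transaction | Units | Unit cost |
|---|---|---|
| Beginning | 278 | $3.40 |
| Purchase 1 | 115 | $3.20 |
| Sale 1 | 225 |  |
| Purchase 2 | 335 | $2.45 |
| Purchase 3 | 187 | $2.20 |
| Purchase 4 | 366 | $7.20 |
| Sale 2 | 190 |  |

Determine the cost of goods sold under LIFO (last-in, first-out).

Sale 1 (225) [LIFO — newest first]: 115 @ $3.20 + 110 @ $3.40 = $742.00
Sale 2 (190) [LIFO — newest first]: 190 @ $7.20 = $1,368.00
Total COGS = $742.00 + $1,368.00 = $2,110.00
Ending inventory: 168 @ $3.40 + 335 @ $2.45 + 187 @ $2.20 + 176 @ $7.20 = $3,070.55

COGS = $2,110.00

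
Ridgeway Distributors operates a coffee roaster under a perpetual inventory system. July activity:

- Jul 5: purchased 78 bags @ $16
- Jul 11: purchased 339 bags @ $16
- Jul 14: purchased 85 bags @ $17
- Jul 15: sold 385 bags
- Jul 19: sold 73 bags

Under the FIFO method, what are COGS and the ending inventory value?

COGS = $7,369; ending inventory = $748

Jul 15, 385 sold [FIFO — oldest first]: 78 @ $16 + 307 @ $16 = $6,160
Jul 19, 73 sold [FIFO — oldest first]: 32 @ $16 + 41 @ $17 = $1,209
Total COGS = $6,160 + $1,209 = $7,369
Ending inventory: 44 @ $17 = $748
Check: goods available $8,117 = COGS $7,369 + ending $748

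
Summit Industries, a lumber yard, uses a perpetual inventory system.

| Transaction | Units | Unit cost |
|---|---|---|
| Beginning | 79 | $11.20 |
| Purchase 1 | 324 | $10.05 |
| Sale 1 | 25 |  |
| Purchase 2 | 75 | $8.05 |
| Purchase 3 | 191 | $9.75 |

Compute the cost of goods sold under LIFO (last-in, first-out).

COGS = $251.25

Sale 1 (25) [LIFO — newest first]: 25 @ $10.05 = $251.25
Ending inventory: 79 @ $11.20 + 299 @ $10.05 + 75 @ $8.05 + 191 @ $9.75 = $6,355.75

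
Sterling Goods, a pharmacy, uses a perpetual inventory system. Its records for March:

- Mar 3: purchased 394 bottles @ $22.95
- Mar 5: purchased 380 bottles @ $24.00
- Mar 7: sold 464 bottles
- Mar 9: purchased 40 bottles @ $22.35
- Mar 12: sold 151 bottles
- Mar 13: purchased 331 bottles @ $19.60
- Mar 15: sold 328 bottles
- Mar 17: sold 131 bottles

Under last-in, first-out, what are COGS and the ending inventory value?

Mar 7, 464 sold [LIFO — newest first]: 380 @ $24.00 + 84 @ $22.95 = $11,047.80
Mar 12, 151 sold [LIFO — newest first]: 40 @ $22.35 + 111 @ $22.95 = $3,441.45
Mar 15, 328 sold [LIFO — newest first]: 328 @ $19.60 = $6,428.80
Mar 17, 131 sold [LIFO — newest first]: 3 @ $19.60 + 128 @ $22.95 = $2,996.40
Total COGS = $11,047.80 + $3,441.45 + $6,428.80 + $2,996.40 = $23,914.45
Ending inventory: 71 @ $22.95 = $1,629.45

COGS = $23,914.45; ending inventory = $1,629.45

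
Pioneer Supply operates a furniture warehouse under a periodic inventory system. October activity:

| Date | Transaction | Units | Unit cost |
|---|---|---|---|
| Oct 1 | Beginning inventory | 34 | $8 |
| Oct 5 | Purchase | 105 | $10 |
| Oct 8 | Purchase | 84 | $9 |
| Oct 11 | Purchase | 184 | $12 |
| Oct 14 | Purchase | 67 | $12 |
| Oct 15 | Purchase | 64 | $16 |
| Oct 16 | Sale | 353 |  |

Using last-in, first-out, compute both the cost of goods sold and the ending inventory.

COGS = $4,378; ending inventory = $1,736

Oct 16, 353 sold [LIFO — newest first]: 64 @ $16 + 67 @ $12 + 184 @ $12 + 38 @ $9 = $4,378
Ending inventory: 34 @ $8 + 105 @ $10 + 46 @ $9 = $1,736
Check: goods available $6,114 = COGS $4,378 + ending $1,736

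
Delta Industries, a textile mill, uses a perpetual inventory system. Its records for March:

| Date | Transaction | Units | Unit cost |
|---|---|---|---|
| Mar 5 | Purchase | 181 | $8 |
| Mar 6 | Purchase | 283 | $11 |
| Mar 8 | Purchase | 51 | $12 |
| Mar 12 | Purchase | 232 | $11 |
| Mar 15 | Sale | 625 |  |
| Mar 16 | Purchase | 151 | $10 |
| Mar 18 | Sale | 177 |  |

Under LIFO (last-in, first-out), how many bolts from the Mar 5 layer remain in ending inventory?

Mar 15, 625 sold [LIFO — newest first]: 232 @ $11 + 51 @ $12 + 283 @ $11 + 59 @ $8 = $6,749
Mar 18, 177 sold [LIFO — newest first]: 151 @ $10 + 26 @ $8 = $1,718
Total COGS = $6,749 + $1,718 = $8,467
Ending inventory: 96 @ $8 = $768
Check: goods available $9,235 = COGS $8,467 + ending $768

96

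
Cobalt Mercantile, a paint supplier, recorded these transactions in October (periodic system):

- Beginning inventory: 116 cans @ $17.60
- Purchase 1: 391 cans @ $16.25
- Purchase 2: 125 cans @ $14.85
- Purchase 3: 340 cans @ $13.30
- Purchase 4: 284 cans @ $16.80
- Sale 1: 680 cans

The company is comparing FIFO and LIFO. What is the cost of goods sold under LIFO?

COGS = $10,124.80

FIFO COGS: 116 @ $17.60 + 391 @ $16.25 + 125 @ $14.85 + 48 @ $13.30 = $10,890.00
LIFO COGS: 284 @ $16.80 + 340 @ $13.30 + 56 @ $14.85 = $10,124.80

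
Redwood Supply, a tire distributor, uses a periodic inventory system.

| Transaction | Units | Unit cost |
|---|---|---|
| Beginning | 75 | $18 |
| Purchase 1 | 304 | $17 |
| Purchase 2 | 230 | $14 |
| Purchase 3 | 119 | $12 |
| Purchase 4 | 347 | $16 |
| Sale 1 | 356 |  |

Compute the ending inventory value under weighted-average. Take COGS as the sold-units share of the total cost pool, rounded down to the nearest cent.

Ending inventory = $11,181.63

Sale 1, sell 356: 356/1075 × $16,718.00 → $5,536.37
Ending inventory (cost pool remaining) = $11,181.63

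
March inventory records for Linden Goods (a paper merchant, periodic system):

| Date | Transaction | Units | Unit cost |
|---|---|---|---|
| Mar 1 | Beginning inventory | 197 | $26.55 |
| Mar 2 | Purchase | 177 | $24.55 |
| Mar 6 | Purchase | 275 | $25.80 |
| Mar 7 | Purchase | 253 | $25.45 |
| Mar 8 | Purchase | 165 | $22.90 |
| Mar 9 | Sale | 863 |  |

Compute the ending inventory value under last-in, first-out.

Mar 9, 863 sold [LIFO — newest first]: 165 @ $22.90 + 253 @ $25.45 + 275 @ $25.80 + 170 @ $24.55 = $21,485.85
Ending inventory: 197 @ $26.55 + 7 @ $24.55 = $5,402.20
Check: goods available $26,888.05 = COGS $21,485.85 + ending $5,402.20

Ending inventory = $5,402.20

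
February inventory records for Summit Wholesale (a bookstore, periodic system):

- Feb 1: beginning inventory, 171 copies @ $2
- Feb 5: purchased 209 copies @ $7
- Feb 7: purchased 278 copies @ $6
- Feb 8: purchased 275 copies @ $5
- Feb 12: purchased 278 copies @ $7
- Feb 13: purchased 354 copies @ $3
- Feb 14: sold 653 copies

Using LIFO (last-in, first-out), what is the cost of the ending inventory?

Feb 14, 653 sold [LIFO — newest first]: 354 @ $3 + 278 @ $7 + 21 @ $5 = $3,113
Ending inventory: 171 @ $2 + 209 @ $7 + 278 @ $6 + 254 @ $5 = $4,743
Check: goods available $7,856 = COGS $3,113 + ending $4,743

Ending inventory = $4,743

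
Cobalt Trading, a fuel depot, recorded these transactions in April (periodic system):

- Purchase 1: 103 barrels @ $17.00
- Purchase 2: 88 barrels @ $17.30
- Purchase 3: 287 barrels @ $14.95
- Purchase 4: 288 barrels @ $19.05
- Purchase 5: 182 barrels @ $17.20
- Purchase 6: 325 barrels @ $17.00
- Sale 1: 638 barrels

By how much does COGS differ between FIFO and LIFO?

$538.90

FIFO COGS: 103 @ $17.00 + 88 @ $17.30 + 287 @ $14.95 + 160 @ $19.05 = $10,612.05
LIFO COGS: 325 @ $17.00 + 182 @ $17.20 + 131 @ $19.05 = $11,150.95
Difference = |$10,612.05 − $11,150.95| = $538.90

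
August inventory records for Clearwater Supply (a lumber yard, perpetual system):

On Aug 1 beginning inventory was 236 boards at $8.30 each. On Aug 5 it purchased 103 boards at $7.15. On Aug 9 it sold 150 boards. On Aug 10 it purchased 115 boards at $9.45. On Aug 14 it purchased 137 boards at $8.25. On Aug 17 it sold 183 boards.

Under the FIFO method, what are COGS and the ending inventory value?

COGS = $2,652.35; ending inventory = $2,259.90

Aug 9, 150 sold [FIFO — oldest first]: 150 @ $8.30 = $1,245.00
Aug 17, 183 sold [FIFO — oldest first]: 86 @ $8.30 + 97 @ $7.15 = $1,407.35
Total COGS = $1,245.00 + $1,407.35 = $2,652.35
Ending inventory: 6 @ $7.15 + 115 @ $9.45 + 137 @ $8.25 = $2,259.90
Check: goods available $4,912.25 = COGS $2,652.35 + ending $2,259.90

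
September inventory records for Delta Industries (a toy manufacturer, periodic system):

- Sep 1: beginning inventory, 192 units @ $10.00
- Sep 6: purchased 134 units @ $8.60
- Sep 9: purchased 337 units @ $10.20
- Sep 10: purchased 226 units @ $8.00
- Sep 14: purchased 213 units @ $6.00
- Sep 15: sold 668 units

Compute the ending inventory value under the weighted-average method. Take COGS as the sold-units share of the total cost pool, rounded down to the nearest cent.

Sep 15, sell 668: 668/1102 × $9,595.80 → $5,816.69
Ending inventory (cost pool remaining) = $3,779.11
Check: goods available $9,595.80 = COGS $5,816.69 + ending $3,779.11

Ending inventory = $3,779.11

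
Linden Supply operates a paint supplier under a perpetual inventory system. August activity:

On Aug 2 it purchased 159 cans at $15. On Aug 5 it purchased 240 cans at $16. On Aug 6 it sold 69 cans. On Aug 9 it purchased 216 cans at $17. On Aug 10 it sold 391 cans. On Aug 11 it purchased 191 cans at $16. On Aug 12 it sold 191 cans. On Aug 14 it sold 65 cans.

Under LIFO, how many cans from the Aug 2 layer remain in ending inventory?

90

Aug 6, 69 sold [LIFO — newest first]: 69 @ $16 = $1,104
Aug 10, 391 sold [LIFO — newest first]: 216 @ $17 + 171 @ $16 + 4 @ $15 = $6,468
Aug 12, 191 sold [LIFO — newest first]: 191 @ $16 = $3,056
Aug 14, 65 sold [LIFO — newest first]: 65 @ $15 = $975
Total COGS = $1,104 + $6,468 + $3,056 + $975 = $11,603
Ending inventory: 90 @ $15 = $1,350
Check: goods available $12,953 = COGS $11,603 + ending $1,350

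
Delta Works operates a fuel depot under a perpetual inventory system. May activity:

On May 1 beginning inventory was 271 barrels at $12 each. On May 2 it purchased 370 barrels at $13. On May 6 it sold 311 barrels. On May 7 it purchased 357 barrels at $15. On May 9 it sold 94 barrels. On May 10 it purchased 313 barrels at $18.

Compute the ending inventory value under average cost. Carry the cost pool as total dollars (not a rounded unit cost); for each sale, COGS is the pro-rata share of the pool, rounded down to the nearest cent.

Ending inventory = $13,838.89

After May 1: 271 on hand, pool $3,252.00 (≈ $12.0000 each)
After May 2: 641 on hand, pool $8,062.00 (≈ $12.5772 each)
May 6, sell 311: 311/641 × $8,062.00 → $3,911.51
After May 7: 687 on hand, pool $9,505.49 (≈ $13.8362 each)
May 9, sell 94: 94/687 × $9,505.49 → $1,300.60
After May 10: 906 on hand, pool $13,838.89 (≈ $15.2747 each)
Total COGS = $3,911.51 + $1,300.60 = $5,212.11
Ending inventory (cost pool remaining) = $13,838.89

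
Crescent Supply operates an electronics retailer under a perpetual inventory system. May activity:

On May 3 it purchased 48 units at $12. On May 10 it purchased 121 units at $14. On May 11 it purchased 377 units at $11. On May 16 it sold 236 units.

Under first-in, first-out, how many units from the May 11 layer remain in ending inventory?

May 16, 236 sold [FIFO — oldest first]: 48 @ $12 + 121 @ $14 + 67 @ $11 = $3,007
Ending inventory: 310 @ $11 = $3,410
Check: goods available $6,417 = COGS $3,007 + ending $3,410

310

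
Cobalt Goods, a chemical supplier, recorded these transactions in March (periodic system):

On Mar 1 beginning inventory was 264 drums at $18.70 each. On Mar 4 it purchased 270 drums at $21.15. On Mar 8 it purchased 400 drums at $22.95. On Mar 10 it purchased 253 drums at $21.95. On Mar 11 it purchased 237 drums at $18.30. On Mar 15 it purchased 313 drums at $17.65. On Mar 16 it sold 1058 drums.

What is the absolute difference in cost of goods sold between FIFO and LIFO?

$1,281.95

FIFO COGS: 264 @ $18.70 + 270 @ $21.15 + 400 @ $22.95 + 124 @ $21.95 = $22,549.10
LIFO COGS: 313 @ $17.65 + 237 @ $18.30 + 253 @ $21.95 + 255 @ $22.95 = $21,267.15
Difference = |$22,549.10 − $21,267.15| = $1,281.95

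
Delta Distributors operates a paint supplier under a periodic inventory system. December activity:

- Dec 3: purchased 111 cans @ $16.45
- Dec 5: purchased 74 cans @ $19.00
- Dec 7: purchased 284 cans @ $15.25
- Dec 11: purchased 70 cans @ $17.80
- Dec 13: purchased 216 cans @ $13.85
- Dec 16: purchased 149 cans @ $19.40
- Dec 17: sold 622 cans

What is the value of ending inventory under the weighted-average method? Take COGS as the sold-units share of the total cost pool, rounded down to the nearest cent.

Dec 17, sell 622: 622/904 × $14,691.15 → $10,108.29
Ending inventory (cost pool remaining) = $4,582.86

Ending inventory = $4,582.86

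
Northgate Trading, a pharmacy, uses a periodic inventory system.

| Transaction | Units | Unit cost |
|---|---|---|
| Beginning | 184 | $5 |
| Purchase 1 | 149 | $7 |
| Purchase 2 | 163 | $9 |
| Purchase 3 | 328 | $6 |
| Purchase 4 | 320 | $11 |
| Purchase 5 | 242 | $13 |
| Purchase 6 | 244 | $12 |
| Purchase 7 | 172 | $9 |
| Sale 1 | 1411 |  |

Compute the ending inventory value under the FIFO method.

Ending inventory = $4,176

Sale 1 (1411) [FIFO — oldest first]: 184 @ $5 + 149 @ $7 + 163 @ $9 + 328 @ $6 + 320 @ $11 + 242 @ $13 + 25 @ $12 = $12,364
Ending inventory: 219 @ $12 + 172 @ $9 = $4,176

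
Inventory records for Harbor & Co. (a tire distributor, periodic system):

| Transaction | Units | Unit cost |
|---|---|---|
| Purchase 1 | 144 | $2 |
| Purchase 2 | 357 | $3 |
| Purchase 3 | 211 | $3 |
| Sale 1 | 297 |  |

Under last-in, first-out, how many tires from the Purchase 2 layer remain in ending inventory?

Sale 1 (297) [LIFO — newest first]: 211 @ $3 + 86 @ $3 = $891
Ending inventory: 144 @ $2 + 271 @ $3 = $1,101

271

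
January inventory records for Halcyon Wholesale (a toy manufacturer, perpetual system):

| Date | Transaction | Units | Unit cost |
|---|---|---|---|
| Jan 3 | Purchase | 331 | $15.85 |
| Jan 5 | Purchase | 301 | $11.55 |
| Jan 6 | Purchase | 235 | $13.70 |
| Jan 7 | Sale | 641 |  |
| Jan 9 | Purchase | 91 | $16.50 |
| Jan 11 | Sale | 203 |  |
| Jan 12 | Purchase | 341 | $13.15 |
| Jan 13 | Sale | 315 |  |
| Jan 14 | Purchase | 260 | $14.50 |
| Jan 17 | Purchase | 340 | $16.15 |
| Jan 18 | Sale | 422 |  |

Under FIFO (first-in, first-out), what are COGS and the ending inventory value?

Jan 7, 641 sold [FIFO — oldest first]: 331 @ $15.85 + 301 @ $11.55 + 9 @ $13.70 = $8,846.20
Jan 11, 203 sold [FIFO — oldest first]: 203 @ $13.70 = $2,781.10
Jan 13, 315 sold [FIFO — oldest first]: 23 @ $13.70 + 91 @ $16.50 + 201 @ $13.15 = $4,459.75
Jan 18, 422 sold [FIFO — oldest first]: 140 @ $13.15 + 260 @ $14.50 + 22 @ $16.15 = $5,966.30
Total COGS = $8,846.20 + $2,781.10 + $4,459.75 + $5,966.30 = $22,053.35
Ending inventory: 318 @ $16.15 = $5,135.70
Check: goods available $27,189.05 = COGS $22,053.35 + ending $5,135.70

COGS = $22,053.35; ending inventory = $5,135.70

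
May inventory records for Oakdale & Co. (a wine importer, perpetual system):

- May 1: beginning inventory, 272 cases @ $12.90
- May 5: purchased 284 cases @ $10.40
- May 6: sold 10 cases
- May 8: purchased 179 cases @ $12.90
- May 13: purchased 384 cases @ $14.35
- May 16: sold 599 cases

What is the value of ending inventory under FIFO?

Ending inventory = $7,135.80

May 6, 10 sold [FIFO — oldest first]: 10 @ $12.90 = $129.00
May 16, 599 sold [FIFO — oldest first]: 262 @ $12.90 + 284 @ $10.40 + 53 @ $12.90 = $7,017.10
Total COGS = $129.00 + $7,017.10 = $7,146.10
Ending inventory: 126 @ $12.90 + 384 @ $14.35 = $7,135.80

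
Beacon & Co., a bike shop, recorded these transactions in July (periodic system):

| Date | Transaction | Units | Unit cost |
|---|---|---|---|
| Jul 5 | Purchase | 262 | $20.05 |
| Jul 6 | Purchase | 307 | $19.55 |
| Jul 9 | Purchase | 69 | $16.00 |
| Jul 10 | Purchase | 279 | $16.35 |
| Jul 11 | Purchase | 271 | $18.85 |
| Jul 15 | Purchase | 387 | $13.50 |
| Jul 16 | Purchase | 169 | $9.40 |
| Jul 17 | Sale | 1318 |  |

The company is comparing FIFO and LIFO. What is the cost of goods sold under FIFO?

COGS = $23,783.95

FIFO COGS: 262 @ $20.05 + 307 @ $19.55 + 69 @ $16.00 + 279 @ $16.35 + 271 @ $18.85 + 130 @ $13.50 = $23,783.95
LIFO COGS: 169 @ $9.40 + 387 @ $13.50 + 271 @ $18.85 + 279 @ $16.35 + 69 @ $16.00 + 143 @ $19.55 = $20,382.75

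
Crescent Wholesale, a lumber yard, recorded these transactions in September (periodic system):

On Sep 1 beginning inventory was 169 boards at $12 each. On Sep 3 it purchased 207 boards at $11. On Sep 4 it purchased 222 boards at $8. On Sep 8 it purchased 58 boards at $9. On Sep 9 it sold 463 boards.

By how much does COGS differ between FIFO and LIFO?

FIFO COGS: 169 @ $12 + 207 @ $11 + 87 @ $8 = $5,001
LIFO COGS: 58 @ $9 + 222 @ $8 + 183 @ $11 = $4,311
Difference = |$5,001 − $4,311| = $690

$690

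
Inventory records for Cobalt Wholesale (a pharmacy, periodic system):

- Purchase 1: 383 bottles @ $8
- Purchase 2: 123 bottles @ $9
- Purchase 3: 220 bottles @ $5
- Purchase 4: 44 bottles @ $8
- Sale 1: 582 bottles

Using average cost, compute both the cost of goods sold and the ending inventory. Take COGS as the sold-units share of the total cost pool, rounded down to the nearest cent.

COGS = $4,250.11; ending inventory = $1,372.89

Sale 1, sell 582: 582/770 × $5,623.00 → $4,250.11
Ending inventory (cost pool remaining) = $1,372.89
Check: goods available $5,623.00 = COGS $4,250.11 + ending $1,372.89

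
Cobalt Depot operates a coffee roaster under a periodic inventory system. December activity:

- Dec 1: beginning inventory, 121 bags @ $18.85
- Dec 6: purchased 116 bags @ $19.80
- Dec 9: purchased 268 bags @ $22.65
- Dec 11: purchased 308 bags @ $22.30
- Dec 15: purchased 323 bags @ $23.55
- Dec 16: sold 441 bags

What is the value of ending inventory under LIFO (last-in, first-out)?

Dec 16, 441 sold [LIFO — newest first]: 323 @ $23.55 + 118 @ $22.30 = $10,238.05
Ending inventory: 121 @ $18.85 + 116 @ $19.80 + 268 @ $22.65 + 190 @ $22.30 = $14,884.85

Ending inventory = $14,884.85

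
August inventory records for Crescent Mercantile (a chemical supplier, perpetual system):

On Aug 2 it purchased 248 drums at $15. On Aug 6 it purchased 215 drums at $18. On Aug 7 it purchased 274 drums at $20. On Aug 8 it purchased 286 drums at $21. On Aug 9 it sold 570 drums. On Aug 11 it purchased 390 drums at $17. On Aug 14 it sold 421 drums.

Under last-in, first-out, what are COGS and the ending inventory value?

Aug 9, 570 sold [LIFO — newest first]: 286 @ $21 + 274 @ $20 + 10 @ $18 = $11,666
Aug 14, 421 sold [LIFO — newest first]: 390 @ $17 + 31 @ $18 = $7,188
Total COGS = $11,666 + $7,188 = $18,854
Ending inventory: 248 @ $15 + 174 @ $18 = $6,852
Check: goods available $25,706 = COGS $18,854 + ending $6,852

COGS = $18,854; ending inventory = $6,852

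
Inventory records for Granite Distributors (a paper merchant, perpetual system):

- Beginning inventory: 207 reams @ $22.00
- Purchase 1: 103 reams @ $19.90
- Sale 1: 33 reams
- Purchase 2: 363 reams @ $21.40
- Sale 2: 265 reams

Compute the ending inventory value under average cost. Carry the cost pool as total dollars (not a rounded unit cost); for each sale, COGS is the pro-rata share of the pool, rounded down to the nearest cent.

After Beginning: 207 on hand, pool $4,554.00 (≈ $22.0000 each)
After Purchase 1: 310 on hand, pool $6,603.70 (≈ $21.3023 each)
Sale 1, sell 33: 33/310 × $6,603.70 → $702.97
After Purchase 2: 640 on hand, pool $13,668.93 (≈ $21.3577 each)
Sale 2, sell 265: 265/640 × $13,668.93 → $5,659.79
Total COGS = $702.97 + $5,659.79 = $6,362.76
Ending inventory (cost pool remaining) = $8,009.14

Ending inventory = $8,009.14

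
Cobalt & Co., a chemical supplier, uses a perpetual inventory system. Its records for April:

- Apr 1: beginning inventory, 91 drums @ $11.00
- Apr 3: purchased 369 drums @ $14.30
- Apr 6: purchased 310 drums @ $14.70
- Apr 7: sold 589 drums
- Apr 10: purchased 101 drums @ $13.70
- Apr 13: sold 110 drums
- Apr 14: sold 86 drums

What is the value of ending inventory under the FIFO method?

Ending inventory = $1,178.20

Apr 7, 589 sold [FIFO — oldest first]: 91 @ $11.00 + 369 @ $14.30 + 129 @ $14.70 = $8,174.00
Apr 13, 110 sold [FIFO — oldest first]: 110 @ $14.70 = $1,617.00
Apr 14, 86 sold [FIFO — oldest first]: 71 @ $14.70 + 15 @ $13.70 = $1,249.20
Total COGS = $8,174.00 + $1,617.00 + $1,249.20 = $11,040.20
Ending inventory: 86 @ $13.70 = $1,178.20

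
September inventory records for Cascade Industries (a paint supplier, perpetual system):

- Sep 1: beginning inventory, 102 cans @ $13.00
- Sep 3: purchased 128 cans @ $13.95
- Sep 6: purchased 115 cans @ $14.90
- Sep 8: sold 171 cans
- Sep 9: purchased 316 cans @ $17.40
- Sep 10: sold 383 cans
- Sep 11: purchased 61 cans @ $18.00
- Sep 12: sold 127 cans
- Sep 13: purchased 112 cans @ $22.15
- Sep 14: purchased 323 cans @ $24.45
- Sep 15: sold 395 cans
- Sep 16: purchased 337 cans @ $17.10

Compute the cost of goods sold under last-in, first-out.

COGS = $20,380.65

Sep 8, 171 sold [LIFO — newest first]: 115 @ $14.90 + 56 @ $13.95 = $2,494.70
Sep 10, 383 sold [LIFO — newest first]: 316 @ $17.40 + 67 @ $13.95 = $6,433.05
Sep 12, 127 sold [LIFO — newest first]: 61 @ $18.00 + 5 @ $13.95 + 61 @ $13.00 = $1,960.75
Sep 15, 395 sold [LIFO — newest first]: 323 @ $24.45 + 72 @ $22.15 = $9,492.15
Total COGS = $2,494.70 + $6,433.05 + $1,960.75 + $9,492.15 = $20,380.65
Ending inventory: 41 @ $13.00 + 40 @ $22.15 + 337 @ $17.10 = $7,181.70
Check: goods available $27,562.35 = COGS $20,380.65 + ending $7,181.70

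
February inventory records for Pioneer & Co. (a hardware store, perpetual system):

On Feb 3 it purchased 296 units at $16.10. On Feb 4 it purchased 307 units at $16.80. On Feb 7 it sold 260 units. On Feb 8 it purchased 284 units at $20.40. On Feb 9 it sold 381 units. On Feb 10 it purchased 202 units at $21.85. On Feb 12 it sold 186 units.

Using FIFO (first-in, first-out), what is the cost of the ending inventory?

Feb 7, 260 sold [FIFO — oldest first]: 260 @ $16.10 = $4,186.00
Feb 9, 381 sold [FIFO — oldest first]: 36 @ $16.10 + 307 @ $16.80 + 38 @ $20.40 = $6,512.40
Feb 12, 186 sold [FIFO — oldest first]: 186 @ $20.40 = $3,794.40
Total COGS = $4,186.00 + $6,512.40 + $3,794.40 = $14,492.80
Ending inventory: 60 @ $20.40 + 202 @ $21.85 = $5,637.70

Ending inventory = $5,637.70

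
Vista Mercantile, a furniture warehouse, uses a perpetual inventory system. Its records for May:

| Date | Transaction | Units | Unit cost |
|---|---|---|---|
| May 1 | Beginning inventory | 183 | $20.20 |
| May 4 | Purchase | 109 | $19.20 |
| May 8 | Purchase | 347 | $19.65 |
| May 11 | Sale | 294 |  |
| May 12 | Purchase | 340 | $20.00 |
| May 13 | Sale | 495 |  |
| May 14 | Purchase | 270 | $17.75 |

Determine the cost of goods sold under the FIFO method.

COGS = $15,607.95

May 11, 294 sold [FIFO — oldest first]: 183 @ $20.20 + 109 @ $19.20 + 2 @ $19.65 = $5,828.70
May 13, 495 sold [FIFO — oldest first]: 345 @ $19.65 + 150 @ $20.00 = $9,779.25
Total COGS = $5,828.70 + $9,779.25 = $15,607.95
Ending inventory: 190 @ $20.00 + 270 @ $17.75 = $8,592.50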